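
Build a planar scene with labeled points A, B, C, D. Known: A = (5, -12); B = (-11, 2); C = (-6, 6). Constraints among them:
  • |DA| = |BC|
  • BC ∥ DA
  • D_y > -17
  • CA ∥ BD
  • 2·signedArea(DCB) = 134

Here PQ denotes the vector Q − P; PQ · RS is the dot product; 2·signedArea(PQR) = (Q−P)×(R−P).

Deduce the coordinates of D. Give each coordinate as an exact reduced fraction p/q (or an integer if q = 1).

1. D_x = 0  [BC ∥ DA ∩ CA ∥ BD]
2. D_y = -16  [BC ∥ DA ∩ CA ∥ BD]
   → D = (0, -16)

D = (0, -16)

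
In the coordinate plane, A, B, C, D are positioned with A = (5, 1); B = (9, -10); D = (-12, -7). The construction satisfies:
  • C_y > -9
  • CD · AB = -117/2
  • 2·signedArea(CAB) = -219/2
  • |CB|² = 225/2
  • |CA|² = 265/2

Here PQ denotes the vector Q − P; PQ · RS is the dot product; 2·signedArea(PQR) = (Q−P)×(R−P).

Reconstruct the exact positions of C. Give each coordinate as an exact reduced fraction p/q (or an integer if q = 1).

1. C_x = -3/2  [CD · AB = -117/2 ∩ 2·signedArea(CAB) = -219/2]
2. C_y = -17/2  [CD · AB = -117/2 ∩ 2·signedArea(CAB) = -219/2]
   → C = (-3/2, -17/2)

C = (-3/2, -17/2)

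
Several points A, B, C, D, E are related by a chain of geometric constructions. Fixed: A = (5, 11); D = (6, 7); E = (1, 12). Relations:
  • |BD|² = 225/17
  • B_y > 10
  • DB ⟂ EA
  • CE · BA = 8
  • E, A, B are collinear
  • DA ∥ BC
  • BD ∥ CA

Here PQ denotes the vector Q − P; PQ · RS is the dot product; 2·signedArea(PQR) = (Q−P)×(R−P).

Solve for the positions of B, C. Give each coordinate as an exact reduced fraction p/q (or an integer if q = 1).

B = (117/17, 179/17)
C = (100/17, 247/17)

1. B_x = 117/17  [E, A, B are collinear ∩ DB ⟂ EA]
2. B_y = 179/17  [E, A, B are collinear ∩ DB ⟂ EA]
   → B = (117/17, 179/17)
3. C_x = 100/17  [BD ∥ CA ∩ DA ∥ BC]
4. C_y = 247/17  [BD ∥ CA ∩ DA ∥ BC]
   → C = (100/17, 247/17)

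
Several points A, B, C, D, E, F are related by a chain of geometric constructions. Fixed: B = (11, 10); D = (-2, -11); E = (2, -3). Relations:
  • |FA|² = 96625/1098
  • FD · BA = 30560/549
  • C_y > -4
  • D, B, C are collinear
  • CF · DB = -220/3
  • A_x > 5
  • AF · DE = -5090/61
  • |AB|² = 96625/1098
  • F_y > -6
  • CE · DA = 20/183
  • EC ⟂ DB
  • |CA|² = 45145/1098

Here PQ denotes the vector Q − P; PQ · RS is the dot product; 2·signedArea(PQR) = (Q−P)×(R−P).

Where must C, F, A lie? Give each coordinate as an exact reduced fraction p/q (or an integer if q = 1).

A = (2177/366, 767/366)
C = (164/61, -209/61)
F = (164/183, -1063/183)

1. C_x = 164/61  [D, B, C are collinear ∩ EC ⟂ DB]
2. C_y = -209/61  [D, B, C are collinear ∩ EC ⟂ DB]
   → C = (164/61, -209/61)
3. A_x = 2177/366  [line -42/61·x + 26/61·y + 586/183 = 0 ∩ |CA|² = 45145/1098]
4. A_y = 767/366  [line -42/61·x + 26/61·y + 586/183 = 0 ∩ |CA|² = 45145/1098]
   → A = (2177/366, 767/366)
5. F_x = 164/183  [FD · BA = 30560/549 ∩ AF · DE = -5090/61]
6. F_y = -1063/183  [FD · BA = 30560/549 ∩ AF · DE = -5090/61]
   → F = (164/183, -1063/183)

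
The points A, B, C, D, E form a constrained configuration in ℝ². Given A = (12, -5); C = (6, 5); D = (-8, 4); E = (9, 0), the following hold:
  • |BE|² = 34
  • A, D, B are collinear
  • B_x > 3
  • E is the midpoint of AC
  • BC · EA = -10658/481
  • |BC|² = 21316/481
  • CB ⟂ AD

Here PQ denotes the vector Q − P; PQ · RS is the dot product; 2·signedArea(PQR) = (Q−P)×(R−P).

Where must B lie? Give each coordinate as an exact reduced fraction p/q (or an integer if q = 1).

1. B_x = 1572/481  [A, D, B are collinear ∩ CB ⟂ AD]
2. B_y = -515/481  [A, D, B are collinear ∩ CB ⟂ AD]
   → B = (1572/481, -515/481)

B = (1572/481, -515/481)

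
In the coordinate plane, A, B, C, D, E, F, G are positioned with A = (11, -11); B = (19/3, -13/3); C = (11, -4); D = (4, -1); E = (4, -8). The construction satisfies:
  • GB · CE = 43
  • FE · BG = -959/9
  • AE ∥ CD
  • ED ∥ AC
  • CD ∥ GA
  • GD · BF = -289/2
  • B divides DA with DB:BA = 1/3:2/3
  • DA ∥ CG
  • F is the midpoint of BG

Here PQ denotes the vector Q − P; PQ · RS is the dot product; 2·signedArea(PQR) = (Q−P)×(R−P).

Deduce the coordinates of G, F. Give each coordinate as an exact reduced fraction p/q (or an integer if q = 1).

F = (73/6, -55/6)
G = (18, -14)

1. G_x = 18  [CD ∥ GA ∩ DA ∥ CG]
2. G_y = -14  [CD ∥ GA ∩ DA ∥ CG]
   → G = (18, -14)
3. F_x = 73/6  [F is the midpoint of BG]
4. F_y = -55/6  [F is the midpoint of BG]
   → F = (73/6, -55/6)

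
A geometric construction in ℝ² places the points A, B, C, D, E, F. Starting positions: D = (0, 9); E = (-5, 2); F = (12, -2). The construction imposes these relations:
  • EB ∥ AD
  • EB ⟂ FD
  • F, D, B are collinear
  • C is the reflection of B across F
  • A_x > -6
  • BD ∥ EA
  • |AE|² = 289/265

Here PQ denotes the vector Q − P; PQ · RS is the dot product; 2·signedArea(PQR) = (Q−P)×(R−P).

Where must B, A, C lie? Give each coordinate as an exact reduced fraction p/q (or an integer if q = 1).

1. B_x = 204/265  [F, D, B are collinear ∩ EB ⟂ FD]
2. B_y = 2198/265  [F, D, B are collinear ∩ EB ⟂ FD]
   → B = (204/265, 2198/265)
3. A_x = -1529/265  [EB ∥ AD ∩ BD ∥ EA]
4. A_y = 717/265  [EB ∥ AD ∩ BD ∥ EA]
   → A = (-1529/265, 717/265)
5. C_x = 6156/265  [C is the reflection of B across F]
6. C_y = -3258/265  [C is the reflection of B across F]
   → C = (6156/265, -3258/265)

A = (-1529/265, 717/265)
B = (204/265, 2198/265)
C = (6156/265, -3258/265)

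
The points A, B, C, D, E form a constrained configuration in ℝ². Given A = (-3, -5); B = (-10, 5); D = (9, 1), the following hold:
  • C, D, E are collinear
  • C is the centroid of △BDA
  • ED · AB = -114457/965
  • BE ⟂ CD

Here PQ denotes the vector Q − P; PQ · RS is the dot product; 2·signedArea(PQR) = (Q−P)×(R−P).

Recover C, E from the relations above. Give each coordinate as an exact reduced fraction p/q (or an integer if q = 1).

1. C_x = -4/3  [C is the centroid of △BDA]
2. C_y = 1/3  [C is the centroid of △BDA]
   → C = (-4/3, 1/3)
3. E_x = -9326/965  [C, D, E are collinear ∩ BE ⟂ CD]
4. E_y = -197/965  [C, D, E are collinear ∩ BE ⟂ CD]
   → E = (-9326/965, -197/965)

C = (-4/3, 1/3)
E = (-9326/965, -197/965)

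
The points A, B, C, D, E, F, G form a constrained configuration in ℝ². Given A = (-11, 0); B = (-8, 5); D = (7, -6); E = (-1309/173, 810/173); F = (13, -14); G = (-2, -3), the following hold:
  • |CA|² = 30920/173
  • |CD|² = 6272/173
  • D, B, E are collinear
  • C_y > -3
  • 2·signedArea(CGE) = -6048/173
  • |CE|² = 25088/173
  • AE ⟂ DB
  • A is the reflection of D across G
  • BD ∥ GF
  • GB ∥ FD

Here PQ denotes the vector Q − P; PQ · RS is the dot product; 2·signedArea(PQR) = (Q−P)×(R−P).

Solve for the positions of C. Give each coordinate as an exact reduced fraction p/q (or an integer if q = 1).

1. C_x = 371/173  [line -1329/173·x + -963/173·y + 501/173 = 0 ∩ |CD|² = 6272/173]
2. C_y = -422/173  [line -1329/173·x + -963/173·y + 501/173 = 0 ∩ |CD|² = 6272/173]
   → C = (371/173, -422/173)

C = (371/173, -422/173)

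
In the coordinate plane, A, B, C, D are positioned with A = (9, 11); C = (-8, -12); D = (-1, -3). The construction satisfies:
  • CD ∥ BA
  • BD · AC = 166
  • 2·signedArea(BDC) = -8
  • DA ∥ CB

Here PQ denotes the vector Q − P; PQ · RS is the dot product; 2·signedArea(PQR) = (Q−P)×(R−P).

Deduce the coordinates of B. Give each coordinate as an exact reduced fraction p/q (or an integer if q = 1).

1. B_x = 2  [CD ∥ BA ∩ DA ∥ CB]
2. B_y = 2  [CD ∥ BA ∩ DA ∥ CB]
   → B = (2, 2)

B = (2, 2)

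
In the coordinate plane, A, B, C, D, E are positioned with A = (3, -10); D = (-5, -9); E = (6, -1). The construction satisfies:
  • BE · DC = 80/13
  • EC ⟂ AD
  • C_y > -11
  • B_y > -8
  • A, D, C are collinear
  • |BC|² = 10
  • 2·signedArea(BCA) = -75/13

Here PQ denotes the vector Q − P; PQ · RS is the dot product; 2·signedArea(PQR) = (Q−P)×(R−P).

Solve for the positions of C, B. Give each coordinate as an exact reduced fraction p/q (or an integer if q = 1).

1. C_x = 63/13  [A, D, C are collinear ∩ EC ⟂ AD]
2. C_y = -133/13  [A, D, C are collinear ∩ EC ⟂ AD]
   → C = (63/13, -133/13)
3. B_x = 60/13  [2·signedArea(BCA) = -75/13 ∩ BE · DC = 80/13]
4. B_y = -92/13  [2·signedArea(BCA) = -75/13 ∩ BE · DC = 80/13]
   → B = (60/13, -92/13)

B = (60/13, -92/13)
C = (63/13, -133/13)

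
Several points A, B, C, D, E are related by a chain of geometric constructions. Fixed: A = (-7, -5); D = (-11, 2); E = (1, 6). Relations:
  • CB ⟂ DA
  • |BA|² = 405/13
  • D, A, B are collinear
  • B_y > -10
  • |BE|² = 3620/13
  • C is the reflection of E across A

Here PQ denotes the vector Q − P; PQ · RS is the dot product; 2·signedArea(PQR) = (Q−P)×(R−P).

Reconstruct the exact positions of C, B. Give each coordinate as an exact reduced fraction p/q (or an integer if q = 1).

B = (-55/13, -128/13)
C = (-15, -16)

1. C_x = -15  [C is the reflection of E across A]
2. C_y = -16  [C is the reflection of E across A]
   → C = (-15, -16)
3. B_x = -55/13  [D, A, B are collinear ∩ CB ⟂ DA]
4. B_y = -128/13  [D, A, B are collinear ∩ CB ⟂ DA]
   → B = (-55/13, -128/13)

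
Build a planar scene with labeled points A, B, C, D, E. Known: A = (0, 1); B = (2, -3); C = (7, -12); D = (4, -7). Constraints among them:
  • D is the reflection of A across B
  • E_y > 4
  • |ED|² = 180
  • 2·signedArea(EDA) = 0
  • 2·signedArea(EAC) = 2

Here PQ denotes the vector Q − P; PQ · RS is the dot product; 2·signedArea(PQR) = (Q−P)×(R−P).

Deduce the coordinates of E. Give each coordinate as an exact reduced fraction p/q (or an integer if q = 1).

E = (-2, 5)

1. E_x = -2  [2·signedArea(EDA) = 0 ∩ 2·signedArea(EAC) = 2]
2. E_y = 5  [2·signedArea(EDA) = 0 ∩ 2·signedArea(EAC) = 2]
   → E = (-2, 5)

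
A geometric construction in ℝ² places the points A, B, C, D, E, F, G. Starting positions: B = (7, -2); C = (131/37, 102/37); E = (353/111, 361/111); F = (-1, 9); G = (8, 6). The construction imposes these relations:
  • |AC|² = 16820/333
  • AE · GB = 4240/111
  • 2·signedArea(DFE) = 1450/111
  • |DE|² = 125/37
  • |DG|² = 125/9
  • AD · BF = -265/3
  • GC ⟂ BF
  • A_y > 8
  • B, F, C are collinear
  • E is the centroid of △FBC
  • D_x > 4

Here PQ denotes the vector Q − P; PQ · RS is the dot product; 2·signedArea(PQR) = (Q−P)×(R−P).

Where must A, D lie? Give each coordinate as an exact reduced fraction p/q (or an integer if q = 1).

1. A_x = -71/111  [line 1·x + 8·y + -7481/111 = 0 ∩ |AC|² = 16820/333]
2. A_y = 944/111  [line 1·x + 8·y + -7481/111 = 0 ∩ |AC|² = 16820/333]
   → A = (-71/111, 944/111)
3. D_x = 14/3  [2·signedArea(DFE) = 1450/111 ∩ AD · BF = -265/3]
4. D_y = 13/3  [2·signedArea(DFE) = 1450/111 ∩ AD · BF = -265/3]
   → D = (14/3, 13/3)

A = (-71/111, 944/111)
D = (14/3, 13/3)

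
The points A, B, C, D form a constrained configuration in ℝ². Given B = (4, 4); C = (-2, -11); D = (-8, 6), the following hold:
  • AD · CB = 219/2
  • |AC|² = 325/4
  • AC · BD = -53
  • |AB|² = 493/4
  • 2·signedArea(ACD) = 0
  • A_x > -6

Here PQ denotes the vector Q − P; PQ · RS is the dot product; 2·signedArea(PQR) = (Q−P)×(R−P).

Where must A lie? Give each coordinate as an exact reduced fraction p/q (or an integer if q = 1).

A = (-5, -5/2)

1. A_x = -5  [2·signedArea(ACD) = 0 ∩ AC · BD = -53]
2. A_y = -5/2  [2·signedArea(ACD) = 0 ∩ AC · BD = -53]
   → A = (-5, -5/2)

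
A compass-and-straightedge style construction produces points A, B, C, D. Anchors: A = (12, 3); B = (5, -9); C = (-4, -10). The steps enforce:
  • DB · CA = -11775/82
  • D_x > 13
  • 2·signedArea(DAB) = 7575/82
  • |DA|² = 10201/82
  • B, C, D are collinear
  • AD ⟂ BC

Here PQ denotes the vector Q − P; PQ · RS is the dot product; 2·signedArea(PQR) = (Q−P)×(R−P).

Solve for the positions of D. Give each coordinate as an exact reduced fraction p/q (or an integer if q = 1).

D = (1085/82, -663/82)

1. D_x = 1085/82  [B, C, D are collinear ∩ AD ⟂ BC]
2. D_y = -663/82  [B, C, D are collinear ∩ AD ⟂ BC]
   → D = (1085/82, -663/82)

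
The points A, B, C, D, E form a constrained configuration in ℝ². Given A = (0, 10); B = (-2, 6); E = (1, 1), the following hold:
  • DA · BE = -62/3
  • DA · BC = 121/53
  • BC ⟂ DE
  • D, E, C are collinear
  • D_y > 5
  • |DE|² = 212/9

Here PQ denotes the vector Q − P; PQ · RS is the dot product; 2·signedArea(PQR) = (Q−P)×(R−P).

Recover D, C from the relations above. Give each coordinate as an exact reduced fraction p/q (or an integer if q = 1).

1. D_x = -1/3  [line -3·x + 5·y + -88/3 = 0 ∩ |DE|² = 212/9]
2. D_y = 17/3  [line -3·x + 5·y + -88/3 = 0 ∩ |DE|² = 212/9]
   → D = (-1/3, 17/3)
3. C_x = -29/53  [D, E, C are collinear ∩ BC ⟂ DE]
4. C_y = 340/53  [D, E, C are collinear ∩ BC ⟂ DE]
   → C = (-29/53, 340/53)

C = (-29/53, 340/53)
D = (-1/3, 17/3)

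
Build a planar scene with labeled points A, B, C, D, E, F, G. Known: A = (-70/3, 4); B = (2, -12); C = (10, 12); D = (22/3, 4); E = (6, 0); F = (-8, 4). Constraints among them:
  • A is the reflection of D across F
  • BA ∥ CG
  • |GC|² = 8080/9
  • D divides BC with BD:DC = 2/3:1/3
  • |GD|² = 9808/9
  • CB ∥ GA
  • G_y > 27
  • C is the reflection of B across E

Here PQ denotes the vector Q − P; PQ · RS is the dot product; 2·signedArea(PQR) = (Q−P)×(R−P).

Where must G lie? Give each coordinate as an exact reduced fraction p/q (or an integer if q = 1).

1. G_x = -46/3  [CB ∥ GA ∩ BA ∥ CG]
2. G_y = 28  [CB ∥ GA ∩ BA ∥ CG]
   → G = (-46/3, 28)

G = (-46/3, 28)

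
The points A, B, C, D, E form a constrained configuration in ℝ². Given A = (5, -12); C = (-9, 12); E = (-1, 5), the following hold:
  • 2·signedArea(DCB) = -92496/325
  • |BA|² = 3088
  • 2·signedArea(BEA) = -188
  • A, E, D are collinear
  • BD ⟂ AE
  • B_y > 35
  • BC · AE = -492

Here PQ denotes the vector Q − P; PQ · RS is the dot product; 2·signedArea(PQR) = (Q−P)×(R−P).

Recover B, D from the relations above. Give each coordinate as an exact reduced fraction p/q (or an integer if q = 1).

1. B_x = -23  [BC · AE = -492 ∩ 2·signedArea(BEA) = -188]
2. B_y = 36  [BC · AE = -492 ∩ 2·signedArea(BEA) = -188]
   → B = (-23, 36)
3. D_x = -4279/325  [A, E, D are collinear ∩ BD ⟂ AE]
4. D_y = 12828/325  [A, E, D are collinear ∩ BD ⟂ AE]
   → D = (-4279/325, 12828/325)

B = (-23, 36)
D = (-4279/325, 12828/325)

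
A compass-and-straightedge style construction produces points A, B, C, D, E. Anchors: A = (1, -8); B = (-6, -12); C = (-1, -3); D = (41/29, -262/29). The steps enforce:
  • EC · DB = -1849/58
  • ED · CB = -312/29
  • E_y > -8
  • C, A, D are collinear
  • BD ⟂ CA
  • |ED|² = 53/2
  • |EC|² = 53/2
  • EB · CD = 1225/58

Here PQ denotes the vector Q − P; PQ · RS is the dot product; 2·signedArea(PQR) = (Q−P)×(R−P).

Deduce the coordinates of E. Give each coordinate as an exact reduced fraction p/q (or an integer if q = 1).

1. E_x = -7/2  [EB · CD = 1225/58 ∩ ED · CB = -312/29]
2. E_y = -15/2  [EB · CD = 1225/58 ∩ ED · CB = -312/29]
   → E = (-7/2, -15/2)

E = (-7/2, -15/2)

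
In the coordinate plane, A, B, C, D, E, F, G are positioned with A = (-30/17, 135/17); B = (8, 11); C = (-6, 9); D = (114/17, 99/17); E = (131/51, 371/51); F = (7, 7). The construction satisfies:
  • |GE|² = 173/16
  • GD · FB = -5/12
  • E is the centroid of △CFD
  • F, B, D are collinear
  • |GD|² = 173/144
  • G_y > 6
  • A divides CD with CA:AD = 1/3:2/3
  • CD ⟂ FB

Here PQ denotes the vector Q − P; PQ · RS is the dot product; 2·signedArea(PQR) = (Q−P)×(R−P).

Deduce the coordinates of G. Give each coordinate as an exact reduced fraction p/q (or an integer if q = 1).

G = (1157/204, 631/102)

1. G_x = 1157/204  [line -1·x + -4·y + 365/12 = 0 ∩ |GD|² = 173/144]
2. G_y = 631/102  [line -1·x + -4·y + 365/12 = 0 ∩ |GD|² = 173/144]
   → G = (1157/204, 631/102)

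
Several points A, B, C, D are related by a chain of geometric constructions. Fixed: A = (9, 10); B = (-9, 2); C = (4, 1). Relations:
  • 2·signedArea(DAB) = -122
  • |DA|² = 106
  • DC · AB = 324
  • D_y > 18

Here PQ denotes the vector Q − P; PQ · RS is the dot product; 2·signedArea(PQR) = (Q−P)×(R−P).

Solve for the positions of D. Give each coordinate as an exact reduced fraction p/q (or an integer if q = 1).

D = (14, 19)

1. D_x = 14  [2·signedArea(DAB) = -122 ∩ DC · AB = 324]
2. D_y = 19  [2·signedArea(DAB) = -122 ∩ DC · AB = 324]
   → D = (14, 19)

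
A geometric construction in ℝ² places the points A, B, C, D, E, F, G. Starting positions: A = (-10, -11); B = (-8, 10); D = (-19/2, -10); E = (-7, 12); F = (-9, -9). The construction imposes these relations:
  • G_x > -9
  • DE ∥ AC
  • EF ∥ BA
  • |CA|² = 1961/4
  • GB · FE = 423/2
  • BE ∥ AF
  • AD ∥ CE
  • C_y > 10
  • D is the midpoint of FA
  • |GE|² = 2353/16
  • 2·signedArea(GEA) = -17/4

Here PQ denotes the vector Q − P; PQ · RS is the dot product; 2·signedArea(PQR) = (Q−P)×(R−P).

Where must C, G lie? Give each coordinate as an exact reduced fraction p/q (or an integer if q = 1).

C = (-15/2, 11)
G = (-35/4, 0)

1. C_x = -15/2  [AD ∥ CE ∩ DE ∥ AC]
2. C_y = 11  [AD ∥ CE ∩ DE ∥ AC]
   → C = (-15/2, 11)
3. G_x = -35/4  [2·signedArea(GEA) = -17/4 ∩ GB · FE = 423/2]
4. G_y = 0  [2·signedArea(GEA) = -17/4 ∩ GB · FE = 423/2]
   → G = (-35/4, 0)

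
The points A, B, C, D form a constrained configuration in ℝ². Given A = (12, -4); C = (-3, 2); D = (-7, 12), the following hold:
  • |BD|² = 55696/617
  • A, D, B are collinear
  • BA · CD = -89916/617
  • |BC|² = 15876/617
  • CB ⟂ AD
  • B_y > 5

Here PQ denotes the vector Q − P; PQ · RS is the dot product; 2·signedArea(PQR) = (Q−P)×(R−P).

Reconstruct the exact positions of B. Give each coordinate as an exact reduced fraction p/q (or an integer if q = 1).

1. B_x = 165/617  [A, D, B are collinear ∩ CB ⟂ AD]
2. B_y = 3628/617  [A, D, B are collinear ∩ CB ⟂ AD]
   → B = (165/617, 3628/617)

B = (165/617, 3628/617)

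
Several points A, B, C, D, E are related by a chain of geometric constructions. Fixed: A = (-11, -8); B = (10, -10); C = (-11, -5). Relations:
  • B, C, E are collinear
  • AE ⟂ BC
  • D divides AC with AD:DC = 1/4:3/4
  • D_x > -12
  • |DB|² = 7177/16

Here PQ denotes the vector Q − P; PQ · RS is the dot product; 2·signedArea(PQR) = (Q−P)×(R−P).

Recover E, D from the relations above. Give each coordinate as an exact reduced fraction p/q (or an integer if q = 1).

D = (-11, -29/4)
E = (-4811/466, -2405/466)

1. E_x = -4811/466  [B, C, E are collinear ∩ AE ⟂ BC]
2. E_y = -2405/466  [B, C, E are collinear ∩ AE ⟂ BC]
   → E = (-4811/466, -2405/466)
3. D_x = -11  [D divides AC with AD:DC = 1/4:3/4]
4. D_y = -29/4  [D divides AC with AD:DC = 1/4:3/4]
   → D = (-11, -29/4)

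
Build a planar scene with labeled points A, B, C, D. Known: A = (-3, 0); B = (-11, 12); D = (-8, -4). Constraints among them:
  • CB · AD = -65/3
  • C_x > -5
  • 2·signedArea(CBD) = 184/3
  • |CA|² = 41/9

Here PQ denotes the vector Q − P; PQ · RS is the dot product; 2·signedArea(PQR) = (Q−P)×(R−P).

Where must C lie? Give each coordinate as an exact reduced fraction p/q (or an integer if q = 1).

1. C_x = -14/3  [2·signedArea(CBD) = 184/3 ∩ CB · AD = -65/3]
2. C_y = -4/3  [2·signedArea(CBD) = 184/3 ∩ CB · AD = -65/3]
   → C = (-14/3, -4/3)

C = (-14/3, -4/3)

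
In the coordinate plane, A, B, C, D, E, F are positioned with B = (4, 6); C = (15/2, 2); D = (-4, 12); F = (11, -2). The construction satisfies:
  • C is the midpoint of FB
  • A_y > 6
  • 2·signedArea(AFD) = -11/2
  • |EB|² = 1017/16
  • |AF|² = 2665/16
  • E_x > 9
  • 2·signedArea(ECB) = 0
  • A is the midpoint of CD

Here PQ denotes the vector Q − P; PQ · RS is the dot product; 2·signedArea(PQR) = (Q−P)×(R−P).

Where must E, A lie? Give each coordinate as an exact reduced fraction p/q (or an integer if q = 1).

A = (7/4, 7)
E = (37/4, 0)

1. E_x = 37/4  [line -4·x + -7/2·y + 37 = 0 ∩ |EB|² = 1017/16]
2. E_y = 0  [line -4·x + -7/2·y + 37 = 0 ∩ |EB|² = 1017/16]
   → E = (37/4, 0)
3. A_x = 7/4  [A is the midpoint of CD]
4. A_y = 7  [A is the midpoint of CD]
   → A = (7/4, 7)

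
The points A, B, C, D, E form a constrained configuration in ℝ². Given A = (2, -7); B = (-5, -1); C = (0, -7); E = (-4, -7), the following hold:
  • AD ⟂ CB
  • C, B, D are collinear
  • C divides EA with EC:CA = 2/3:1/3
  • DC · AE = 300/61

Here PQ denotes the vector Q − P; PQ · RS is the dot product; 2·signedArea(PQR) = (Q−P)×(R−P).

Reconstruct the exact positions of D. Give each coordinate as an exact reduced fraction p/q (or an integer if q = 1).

1. D_x = 50/61  [C, B, D are collinear ∩ AD ⟂ CB]
2. D_y = -487/61  [C, B, D are collinear ∩ AD ⟂ CB]
   → D = (50/61, -487/61)

D = (50/61, -487/61)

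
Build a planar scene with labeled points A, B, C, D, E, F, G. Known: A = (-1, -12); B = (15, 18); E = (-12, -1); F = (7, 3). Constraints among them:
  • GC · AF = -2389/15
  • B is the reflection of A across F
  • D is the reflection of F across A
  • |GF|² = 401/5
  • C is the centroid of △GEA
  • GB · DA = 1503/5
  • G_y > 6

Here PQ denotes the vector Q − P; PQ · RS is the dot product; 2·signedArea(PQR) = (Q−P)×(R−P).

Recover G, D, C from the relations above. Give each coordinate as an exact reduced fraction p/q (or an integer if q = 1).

1. D_x = -9  [D is the reflection of F across A]
2. D_y = -27  [D is the reflection of F across A]
   → D = (-9, -27)
3. G_x = -6/5  [line -8·x + -15·y + 447/5 = 0 ∩ |GF|² = 401/5]
4. G_y = 33/5  [line -8·x + -15·y + 447/5 = 0 ∩ |GF|² = 401/5]
   → G = (-6/5, 33/5)
5. C_x = -71/15  [GC · AF = -2389/15 ∩ C is the centroid of △GEA]
6. C_y = -32/15  [GC · AF = -2389/15 ∩ C is the centroid of △GEA]
   → C = (-71/15, -32/15)

C = (-71/15, -32/15)
D = (-9, -27)
G = (-6/5, 33/5)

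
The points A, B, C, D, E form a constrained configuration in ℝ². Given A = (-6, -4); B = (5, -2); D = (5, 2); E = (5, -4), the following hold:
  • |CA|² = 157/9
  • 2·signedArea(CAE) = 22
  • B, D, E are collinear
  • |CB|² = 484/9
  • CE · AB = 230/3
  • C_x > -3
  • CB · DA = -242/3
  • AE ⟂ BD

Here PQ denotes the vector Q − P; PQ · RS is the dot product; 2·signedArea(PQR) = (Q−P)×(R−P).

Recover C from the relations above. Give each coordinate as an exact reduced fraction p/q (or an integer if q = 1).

C = (-7/3, -2)

1. C_x = -7/3  [2·signedArea(CAE) = 22 ∩ CE · AB = 230/3]
2. C_y = -2  [2·signedArea(CAE) = 22 ∩ CE · AB = 230/3]
   → C = (-7/3, -2)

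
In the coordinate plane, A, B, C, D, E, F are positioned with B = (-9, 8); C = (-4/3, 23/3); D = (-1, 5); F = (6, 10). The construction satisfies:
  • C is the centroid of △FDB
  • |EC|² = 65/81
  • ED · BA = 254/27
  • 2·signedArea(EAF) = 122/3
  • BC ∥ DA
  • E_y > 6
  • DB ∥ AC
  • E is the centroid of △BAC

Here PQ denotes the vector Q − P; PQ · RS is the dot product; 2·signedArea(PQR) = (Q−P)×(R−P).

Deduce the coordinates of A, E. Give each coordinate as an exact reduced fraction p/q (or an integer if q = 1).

A = (20/3, 14/3)
E = (-11/9, 61/9)

1. A_x = 20/3  [DB ∥ AC ∩ BC ∥ DA]
2. A_y = 14/3  [DB ∥ AC ∩ BC ∥ DA]
   → A = (20/3, 14/3)
3. E_x = -11/9  [E is the centroid of △BAC]
4. E_y = 61/9  [E is the centroid of △BAC]
   → E = (-11/9, 61/9)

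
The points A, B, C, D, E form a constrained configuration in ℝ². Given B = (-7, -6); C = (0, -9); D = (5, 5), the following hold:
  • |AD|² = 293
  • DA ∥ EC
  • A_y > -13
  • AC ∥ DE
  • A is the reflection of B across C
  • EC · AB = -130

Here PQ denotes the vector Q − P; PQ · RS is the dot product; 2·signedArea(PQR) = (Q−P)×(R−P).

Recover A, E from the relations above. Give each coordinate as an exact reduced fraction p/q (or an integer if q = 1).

A = (7, -12)
E = (-2, 8)

1. A_x = 7  [A is the reflection of B across C]
2. A_y = -12  [A is the reflection of B across C]
   → A = (7, -12)
3. E_x = -2  [DA ∥ EC ∩ AC ∥ DE]
4. E_y = 8  [DA ∥ EC ∩ AC ∥ DE]
   → E = (-2, 8)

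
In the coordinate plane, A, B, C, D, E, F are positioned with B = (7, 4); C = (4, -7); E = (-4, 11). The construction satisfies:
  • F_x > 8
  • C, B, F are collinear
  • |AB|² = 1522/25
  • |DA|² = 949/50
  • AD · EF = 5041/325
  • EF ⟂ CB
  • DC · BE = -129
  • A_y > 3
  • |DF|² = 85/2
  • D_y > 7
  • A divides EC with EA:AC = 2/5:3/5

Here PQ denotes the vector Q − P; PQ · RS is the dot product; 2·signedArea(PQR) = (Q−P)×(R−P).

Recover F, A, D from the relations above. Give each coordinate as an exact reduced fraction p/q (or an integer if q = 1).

A = (-4/5, 19/5)
D = (3/2, 15/2)
F = (521/65, 502/65)

1. F_x = 521/65  [C, B, F are collinear ∩ EF ⟂ CB]
2. F_y = 502/65  [C, B, F are collinear ∩ EF ⟂ CB]
   → F = (521/65, 502/65)
3. A_x = -4/5  [A divides EC with EA:AC = 2/5:3/5]
4. A_y = 19/5  [A divides EC with EA:AC = 2/5:3/5]
   → A = (-4/5, 19/5)
5. D_x = 3/2  [DC · BE = -129 ∩ AD · EF = 5041/325]
6. D_y = 15/2  [DC · BE = -129 ∩ AD · EF = 5041/325]
   → D = (3/2, 15/2)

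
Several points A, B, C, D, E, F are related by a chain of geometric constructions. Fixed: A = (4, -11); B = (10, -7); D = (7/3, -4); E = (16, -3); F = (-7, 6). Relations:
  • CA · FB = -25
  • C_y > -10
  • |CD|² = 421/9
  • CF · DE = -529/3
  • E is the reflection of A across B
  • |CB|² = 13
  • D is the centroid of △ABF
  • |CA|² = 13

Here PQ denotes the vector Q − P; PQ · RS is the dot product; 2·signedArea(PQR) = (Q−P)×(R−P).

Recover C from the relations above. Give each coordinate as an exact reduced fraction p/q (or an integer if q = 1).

C = (7, -9)

1. C_x = 7  [CF · DE = -529/3 ∩ CA · FB = -25]
2. C_y = -9  [CF · DE = -529/3 ∩ CA · FB = -25]
   → C = (7, -9)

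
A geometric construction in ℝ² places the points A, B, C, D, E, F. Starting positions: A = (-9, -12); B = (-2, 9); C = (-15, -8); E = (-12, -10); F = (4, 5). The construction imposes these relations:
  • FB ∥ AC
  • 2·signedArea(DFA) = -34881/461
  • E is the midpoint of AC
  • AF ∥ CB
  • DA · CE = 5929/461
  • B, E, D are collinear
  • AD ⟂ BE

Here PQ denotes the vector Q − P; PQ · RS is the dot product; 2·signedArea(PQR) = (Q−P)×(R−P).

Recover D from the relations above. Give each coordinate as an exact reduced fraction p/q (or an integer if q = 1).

1. D_x = -5612/461  [B, E, D are collinear ∩ AD ⟂ BE]
2. D_y = -4762/461  [B, E, D are collinear ∩ AD ⟂ BE]
   → D = (-5612/461, -4762/461)

D = (-5612/461, -4762/461)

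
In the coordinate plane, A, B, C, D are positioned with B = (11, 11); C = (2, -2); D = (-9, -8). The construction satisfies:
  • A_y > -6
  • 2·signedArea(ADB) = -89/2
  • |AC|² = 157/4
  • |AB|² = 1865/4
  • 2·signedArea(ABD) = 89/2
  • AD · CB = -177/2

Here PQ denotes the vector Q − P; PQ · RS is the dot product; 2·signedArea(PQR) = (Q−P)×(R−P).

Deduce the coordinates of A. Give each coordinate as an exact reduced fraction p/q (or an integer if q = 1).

A = (-7/2, -5)

1. A_x = -7/2  [2·signedArea(ADB) = -89/2 ∩ AD · CB = -177/2]
2. A_y = -5  [2·signedArea(ADB) = -89/2 ∩ AD · CB = -177/2]
   → A = (-7/2, -5)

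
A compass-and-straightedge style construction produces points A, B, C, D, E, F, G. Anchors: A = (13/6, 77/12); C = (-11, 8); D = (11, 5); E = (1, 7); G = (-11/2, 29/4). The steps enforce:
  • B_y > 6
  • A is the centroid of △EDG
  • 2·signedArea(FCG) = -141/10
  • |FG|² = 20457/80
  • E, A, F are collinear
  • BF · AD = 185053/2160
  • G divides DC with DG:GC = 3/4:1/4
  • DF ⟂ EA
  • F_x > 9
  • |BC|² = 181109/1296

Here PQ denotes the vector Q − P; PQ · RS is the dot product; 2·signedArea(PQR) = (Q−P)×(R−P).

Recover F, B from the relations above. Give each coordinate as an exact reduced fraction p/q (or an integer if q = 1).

1. F_x = 49/5  [E, A, F are collinear ∩ DF ⟂ EA]
2. F_y = 13/5  [E, A, F are collinear ∩ DF ⟂ EA]
   → F = (49/5, 13/5)
3. B_x = 13/18  [line -53/6·x + 17/12·y + -1205/432 = 0 ∩ |BC|² = 181109/1296]
4. B_y = 233/36  [line -53/6·x + 17/12·y + -1205/432 = 0 ∩ |BC|² = 181109/1296]
   → B = (13/18, 233/36)

B = (13/18, 233/36)
F = (49/5, 13/5)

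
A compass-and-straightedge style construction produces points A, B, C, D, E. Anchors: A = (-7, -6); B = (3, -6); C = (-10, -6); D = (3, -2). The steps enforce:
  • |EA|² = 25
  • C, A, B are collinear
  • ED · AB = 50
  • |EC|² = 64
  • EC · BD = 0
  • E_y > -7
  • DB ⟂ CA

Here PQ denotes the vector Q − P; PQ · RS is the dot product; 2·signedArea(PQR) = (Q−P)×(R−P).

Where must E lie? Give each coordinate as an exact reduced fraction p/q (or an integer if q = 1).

E = (-2, -6)

1. E_x = -2  [EC · BD = 0 ∩ ED · AB = 50]
2. E_y = -6  [EC · BD = 0 ∩ ED · AB = 50]
   → E = (-2, -6)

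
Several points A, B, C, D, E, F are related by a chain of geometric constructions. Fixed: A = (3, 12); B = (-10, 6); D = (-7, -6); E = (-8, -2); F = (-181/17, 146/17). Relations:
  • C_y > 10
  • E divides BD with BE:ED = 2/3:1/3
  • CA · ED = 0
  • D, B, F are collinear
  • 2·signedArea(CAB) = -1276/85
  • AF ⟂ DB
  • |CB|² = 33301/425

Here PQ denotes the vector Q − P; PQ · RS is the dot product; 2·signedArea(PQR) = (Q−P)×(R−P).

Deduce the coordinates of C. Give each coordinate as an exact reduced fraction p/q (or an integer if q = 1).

C = (-209/85, 904/85)

1. C_x = -209/85  [CA · ED = 0 ∩ 2·signedArea(CAB) = -1276/85]
2. C_y = 904/85  [CA · ED = 0 ∩ 2·signedArea(CAB) = -1276/85]
   → C = (-209/85, 904/85)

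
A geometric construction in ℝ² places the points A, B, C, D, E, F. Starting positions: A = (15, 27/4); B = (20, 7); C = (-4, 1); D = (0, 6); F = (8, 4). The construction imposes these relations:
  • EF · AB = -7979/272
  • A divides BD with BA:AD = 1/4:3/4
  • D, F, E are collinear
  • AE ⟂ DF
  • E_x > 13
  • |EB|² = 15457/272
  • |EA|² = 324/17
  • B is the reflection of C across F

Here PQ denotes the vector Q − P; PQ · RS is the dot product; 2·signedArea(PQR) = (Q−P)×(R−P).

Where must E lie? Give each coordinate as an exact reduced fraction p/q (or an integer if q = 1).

1. E_x = 237/17  [D, F, E are collinear ∩ AE ⟂ DF]
2. E_y = 171/68  [D, F, E are collinear ∩ AE ⟂ DF]
   → E = (237/17, 171/68)

E = (237/17, 171/68)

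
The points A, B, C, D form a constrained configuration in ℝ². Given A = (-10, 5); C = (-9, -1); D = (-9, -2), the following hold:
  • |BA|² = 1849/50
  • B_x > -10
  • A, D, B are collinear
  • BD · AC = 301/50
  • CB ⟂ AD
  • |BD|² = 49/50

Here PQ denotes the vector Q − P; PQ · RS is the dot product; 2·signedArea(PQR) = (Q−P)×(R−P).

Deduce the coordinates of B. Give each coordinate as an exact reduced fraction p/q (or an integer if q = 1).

B = (-457/50, -51/50)

1. B_x = -457/50  [A, D, B are collinear ∩ CB ⟂ AD]
2. B_y = -51/50  [A, D, B are collinear ∩ CB ⟂ AD]
   → B = (-457/50, -51/50)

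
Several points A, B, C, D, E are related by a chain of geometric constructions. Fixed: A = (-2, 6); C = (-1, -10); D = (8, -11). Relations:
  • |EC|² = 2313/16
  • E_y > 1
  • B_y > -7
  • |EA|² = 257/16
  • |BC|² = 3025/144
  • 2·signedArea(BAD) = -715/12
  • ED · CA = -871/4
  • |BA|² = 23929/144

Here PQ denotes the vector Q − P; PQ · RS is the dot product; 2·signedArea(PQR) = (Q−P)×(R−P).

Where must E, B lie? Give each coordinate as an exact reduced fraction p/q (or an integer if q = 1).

1. E_x = -7/4  [line 1·x + -16·y + 135/4 = 0 ∩ |EA|² = 257/16]
2. E_y = 2  [line 1·x + -16·y + 135/4 = 0 ∩ |EA|² = 257/16]
   → E = (-7/4, 2)
3. B_x = 7/4  [line 17·x + 10·y + 403/12 = 0 ∩ |BC|² = 3025/144]
4. B_y = -19/3  [line 17·x + 10·y + 403/12 = 0 ∩ |BC|² = 3025/144]
   → B = (7/4, -19/3)

B = (7/4, -19/3)
E = (-7/4, 2)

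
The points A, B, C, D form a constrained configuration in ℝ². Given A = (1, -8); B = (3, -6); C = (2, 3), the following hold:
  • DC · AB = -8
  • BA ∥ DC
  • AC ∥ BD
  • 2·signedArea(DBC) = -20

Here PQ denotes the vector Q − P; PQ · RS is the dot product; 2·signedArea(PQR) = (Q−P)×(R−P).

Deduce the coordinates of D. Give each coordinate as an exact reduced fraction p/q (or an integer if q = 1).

1. D_x = 4  [BA ∥ DC ∩ AC ∥ BD]
2. D_y = 5  [BA ∥ DC ∩ AC ∥ BD]
   → D = (4, 5)

D = (4, 5)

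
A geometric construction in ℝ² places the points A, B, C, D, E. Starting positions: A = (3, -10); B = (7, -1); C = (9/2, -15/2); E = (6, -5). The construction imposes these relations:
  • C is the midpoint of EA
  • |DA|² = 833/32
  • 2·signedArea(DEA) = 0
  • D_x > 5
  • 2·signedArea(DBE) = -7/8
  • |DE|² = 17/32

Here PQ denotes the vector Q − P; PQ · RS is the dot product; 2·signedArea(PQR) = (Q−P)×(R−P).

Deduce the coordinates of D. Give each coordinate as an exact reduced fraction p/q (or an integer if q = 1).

1. D_x = 45/8  [2·signedArea(DEA) = 0 ∩ 2·signedArea(DBE) = -7/8]
2. D_y = -45/8  [2·signedArea(DEA) = 0 ∩ 2·signedArea(DBE) = -7/8]
   → D = (45/8, -45/8)

D = (45/8, -45/8)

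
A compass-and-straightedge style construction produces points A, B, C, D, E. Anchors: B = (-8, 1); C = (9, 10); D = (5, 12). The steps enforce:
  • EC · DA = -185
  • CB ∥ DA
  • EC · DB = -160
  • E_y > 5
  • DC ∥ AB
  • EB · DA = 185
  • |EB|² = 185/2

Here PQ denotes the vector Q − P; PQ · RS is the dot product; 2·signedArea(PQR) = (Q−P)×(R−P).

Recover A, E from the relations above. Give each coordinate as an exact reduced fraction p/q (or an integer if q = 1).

A = (-12, 3)
E = (1/2, 11/2)

1. A_x = -12  [DC ∥ AB ∩ CB ∥ DA]
2. A_y = 3  [DC ∥ AB ∩ CB ∥ DA]
   → A = (-12, 3)
3. E_x = 1/2  [EB · DA = 185 ∩ EC · DB = -160]
4. E_y = 11/2  [EB · DA = 185 ∩ EC · DB = -160]
   → E = (1/2, 11/2)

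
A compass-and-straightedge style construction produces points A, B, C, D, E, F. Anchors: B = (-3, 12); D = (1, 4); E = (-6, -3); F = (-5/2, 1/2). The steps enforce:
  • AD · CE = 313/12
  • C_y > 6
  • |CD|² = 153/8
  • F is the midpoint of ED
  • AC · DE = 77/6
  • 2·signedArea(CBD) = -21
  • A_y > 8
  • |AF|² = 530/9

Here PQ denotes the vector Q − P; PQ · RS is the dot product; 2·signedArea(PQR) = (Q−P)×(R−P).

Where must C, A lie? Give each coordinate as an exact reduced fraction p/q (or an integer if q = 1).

A = (-17/6, 49/6)
C = (-11/4, 25/4)

1. C_x = -11/4  [line 8·x + 4·y + -3 = 0 ∩ |CD|² = 153/8]
2. C_y = 25/4  [line 8·x + 4·y + -3 = 0 ∩ |CD|² = 153/8]
   → C = (-11/4, 25/4)
3. A_x = -17/6  [AC · DE = 77/6 ∩ AD · CE = 313/12]
4. A_y = 49/6  [AC · DE = 77/6 ∩ AD · CE = 313/12]
   → A = (-17/6, 49/6)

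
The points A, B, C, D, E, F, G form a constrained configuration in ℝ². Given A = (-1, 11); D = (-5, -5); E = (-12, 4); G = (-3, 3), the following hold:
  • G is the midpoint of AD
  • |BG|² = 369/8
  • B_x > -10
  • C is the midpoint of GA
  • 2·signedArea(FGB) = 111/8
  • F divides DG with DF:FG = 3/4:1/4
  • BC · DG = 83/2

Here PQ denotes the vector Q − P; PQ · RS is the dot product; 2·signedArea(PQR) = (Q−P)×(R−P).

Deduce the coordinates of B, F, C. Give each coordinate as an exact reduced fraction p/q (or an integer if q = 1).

B = (-39/4, 15/4)
C = (-2, 7)
F = (-7/2, 1)

1. F_x = -7/2  [F divides DG with DF:FG = 3/4:1/4]
2. F_y = 1  [F divides DG with DF:FG = 3/4:1/4]
   → F = (-7/2, 1)
3. C_x = -2  [C is the midpoint of GA]
4. C_y = 7  [C is the midpoint of GA]
   → C = (-2, 7)
5. B_x = -39/4  [BC · DG = 83/2 ∩ 2·signedArea(FGB) = 111/8]
6. B_y = 15/4  [BC · DG = 83/2 ∩ 2·signedArea(FGB) = 111/8]
   → B = (-39/4, 15/4)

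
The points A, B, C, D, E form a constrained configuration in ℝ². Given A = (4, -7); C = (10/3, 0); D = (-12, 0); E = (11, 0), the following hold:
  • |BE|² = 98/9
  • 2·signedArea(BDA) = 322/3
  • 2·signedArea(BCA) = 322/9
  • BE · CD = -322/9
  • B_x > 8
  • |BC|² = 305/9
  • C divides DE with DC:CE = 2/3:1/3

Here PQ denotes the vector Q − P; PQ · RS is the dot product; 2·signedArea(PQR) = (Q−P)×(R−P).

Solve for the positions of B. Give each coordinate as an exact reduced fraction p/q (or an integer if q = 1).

1. B_x = 26/3  [2·signedArea(BDA) = 322/3 ∩ 2·signedArea(BCA) = 322/9]
2. B_y = -7/3  [2·signedArea(BDA) = 322/3 ∩ 2·signedArea(BCA) = 322/9]
   → B = (26/3, -7/3)

B = (26/3, -7/3)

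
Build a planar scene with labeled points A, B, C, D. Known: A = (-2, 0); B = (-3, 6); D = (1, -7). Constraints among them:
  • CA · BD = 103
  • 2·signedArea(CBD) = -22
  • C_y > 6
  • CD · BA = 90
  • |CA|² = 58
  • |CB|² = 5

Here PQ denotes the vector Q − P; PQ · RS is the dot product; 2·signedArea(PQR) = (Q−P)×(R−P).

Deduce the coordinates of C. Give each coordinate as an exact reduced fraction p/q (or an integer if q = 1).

1. C_x = -5  [2·signedArea(CBD) = -22 ∩ CD · BA = 90]
2. C_y = 7  [2·signedArea(CBD) = -22 ∩ CD · BA = 90]
   → C = (-5, 7)

C = (-5, 7)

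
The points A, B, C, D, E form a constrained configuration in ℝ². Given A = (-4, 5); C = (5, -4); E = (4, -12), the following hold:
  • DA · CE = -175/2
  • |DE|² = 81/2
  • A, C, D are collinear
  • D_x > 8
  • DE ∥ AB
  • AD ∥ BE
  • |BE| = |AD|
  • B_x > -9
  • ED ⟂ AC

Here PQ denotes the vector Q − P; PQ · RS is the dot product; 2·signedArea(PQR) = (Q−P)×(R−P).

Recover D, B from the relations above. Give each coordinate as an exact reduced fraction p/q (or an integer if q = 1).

1. D_x = 17/2  [A, C, D are collinear ∩ ED ⟂ AC]
2. D_y = -15/2  [A, C, D are collinear ∩ ED ⟂ AC]
   → D = (17/2, -15/2)
3. B_x = -17/2  [AD ∥ BE ∩ DE ∥ AB]
4. B_y = 1/2  [AD ∥ BE ∩ DE ∥ AB]
   → B = (-17/2, 1/2)

B = (-17/2, 1/2)
D = (17/2, -15/2)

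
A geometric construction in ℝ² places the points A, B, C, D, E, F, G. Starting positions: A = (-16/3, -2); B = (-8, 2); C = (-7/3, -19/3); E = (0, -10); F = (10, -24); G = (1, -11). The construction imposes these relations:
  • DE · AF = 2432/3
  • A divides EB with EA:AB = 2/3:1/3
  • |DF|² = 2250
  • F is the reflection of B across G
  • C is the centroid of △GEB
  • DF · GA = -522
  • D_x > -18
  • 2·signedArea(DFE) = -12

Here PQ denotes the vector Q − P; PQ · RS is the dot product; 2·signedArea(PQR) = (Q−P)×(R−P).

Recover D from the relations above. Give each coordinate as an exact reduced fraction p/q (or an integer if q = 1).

1. D_x = -17  [DE · AF = 2432/3 ∩ 2·signedArea(DFE) = -12]
2. D_y = 15  [DE · AF = 2432/3 ∩ 2·signedArea(DFE) = -12]
   → D = (-17, 15)

D = (-17, 15)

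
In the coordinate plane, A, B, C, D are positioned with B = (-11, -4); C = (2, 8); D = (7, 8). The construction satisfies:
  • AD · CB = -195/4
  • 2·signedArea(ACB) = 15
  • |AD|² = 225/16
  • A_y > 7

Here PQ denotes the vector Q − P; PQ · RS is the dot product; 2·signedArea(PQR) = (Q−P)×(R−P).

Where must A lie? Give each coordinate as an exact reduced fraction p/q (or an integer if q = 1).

1. A_x = 13/4  [AD · CB = -195/4 ∩ 2·signedArea(ACB) = 15]
2. A_y = 8  [AD · CB = -195/4 ∩ 2·signedArea(ACB) = 15]
   → A = (13/4, 8)

A = (13/4, 8)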